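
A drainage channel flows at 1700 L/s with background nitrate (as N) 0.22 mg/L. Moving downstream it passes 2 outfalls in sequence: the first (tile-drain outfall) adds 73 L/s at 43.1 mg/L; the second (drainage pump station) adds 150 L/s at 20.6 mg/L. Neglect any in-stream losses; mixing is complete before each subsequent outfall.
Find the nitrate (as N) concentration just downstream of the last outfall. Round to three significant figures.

Below outfall 1: Q → 1773 L/s, C = (1700·0.2200 + 73.00·43.10)/1773 = 1.986 mg/L.
Below outfall 2: Q → 1923 L/s, C = (1773·1.986 + 150.0·20.60)/1923 = 3.437 mg/L.

3.44 mg/L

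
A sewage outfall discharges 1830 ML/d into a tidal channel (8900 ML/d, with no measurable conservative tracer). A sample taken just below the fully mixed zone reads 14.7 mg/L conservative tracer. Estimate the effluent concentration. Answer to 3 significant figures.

Mass balance: 8900·0 + 1830·Cₑ = 10730·14.70
→ Cₑ = (10730·14.70 − 8900·0) / 1830 = 86.19 mg/L.

86.2 mg/L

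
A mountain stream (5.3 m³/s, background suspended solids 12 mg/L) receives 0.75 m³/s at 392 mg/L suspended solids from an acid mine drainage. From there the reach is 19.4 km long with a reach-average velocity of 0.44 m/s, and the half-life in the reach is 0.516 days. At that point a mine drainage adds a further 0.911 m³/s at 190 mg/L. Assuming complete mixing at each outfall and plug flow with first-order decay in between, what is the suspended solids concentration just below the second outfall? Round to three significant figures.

50.7 mg/L

Conservation of mass: C = (5.300·12.00 + 0.7500·392.0) / 6.050 = 357.6/6.050 = 59.11 mg/L; combined flow 6.050 m³/s.
Travel time t = 19.4·1000 / 0.44 = 44090 s = 12.25 h.
Half-life 0.516 d → k = ln 2 / 0.516 = 1.343 d⁻¹.
Applying C = C₀e^(−kt): 59.11 × 0.5038 = 29.78 mg/L.
At the second outfall, C = (6.050·29.78 + 0.9110·190.0) / (6.050 + 0.9110) = 50.75 mg/L.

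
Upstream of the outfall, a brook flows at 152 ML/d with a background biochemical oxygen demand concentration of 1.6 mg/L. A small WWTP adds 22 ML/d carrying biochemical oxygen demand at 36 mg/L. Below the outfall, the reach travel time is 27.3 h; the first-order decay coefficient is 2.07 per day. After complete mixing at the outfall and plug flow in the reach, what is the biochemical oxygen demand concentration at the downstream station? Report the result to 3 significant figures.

Flow-weighted average: C = (152.0·1.600 + 22.00·36.00) / 174.0 = 1035/174.0 = 5.949 mg/L.
Decay over the reach: 5.949·exp(−kt) = 5.949·0.09493 = 0.5648 mg/L.

0.565 mg/L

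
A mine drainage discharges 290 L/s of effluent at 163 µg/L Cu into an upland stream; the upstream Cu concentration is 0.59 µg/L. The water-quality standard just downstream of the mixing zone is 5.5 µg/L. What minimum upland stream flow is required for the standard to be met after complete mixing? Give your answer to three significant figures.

Set C_mix = 5.5: (Q·0.5900 + 290.0·163.0) / (Q + 290.0) = 5.5
→ Q = 290.0·(163.0 − 5.5)/(5.5 − 0.5900) = 9302 L/s.

9300 L/s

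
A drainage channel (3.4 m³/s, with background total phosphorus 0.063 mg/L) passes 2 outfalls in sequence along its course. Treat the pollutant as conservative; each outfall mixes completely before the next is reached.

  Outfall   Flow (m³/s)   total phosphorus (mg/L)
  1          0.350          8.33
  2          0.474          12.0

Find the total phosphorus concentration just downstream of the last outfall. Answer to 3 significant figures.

2.09 mg/L

After outfall 1: Q = 3.400 + 0.3500 = 3.750 m³/s; C = (3.400·0.06300 + 0.3500·8.330)/3.750 = 0.8346 mg/L.
After outfall 2: Q = 3.750 + 0.4740 = 4.224 m³/s; C = (3.750·0.8346 + 0.4740·12.00)/4.224 = 2.088 mg/L.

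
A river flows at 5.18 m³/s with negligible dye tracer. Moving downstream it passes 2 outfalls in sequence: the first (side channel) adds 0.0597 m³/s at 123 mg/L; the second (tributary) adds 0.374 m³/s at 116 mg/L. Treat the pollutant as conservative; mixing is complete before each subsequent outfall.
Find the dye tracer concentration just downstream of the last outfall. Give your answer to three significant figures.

9.04 mg/L

Below outfall 1: Q → 5.240 m³/s, C = (5.180·0 + 0.05970·123.0)/5.240 = 1.401 mg/L.
Below outfall 2: Q → 5.614 m³/s, C = (5.240·1.401 + 0.3740·116.0)/5.614 = 9.036 mg/L.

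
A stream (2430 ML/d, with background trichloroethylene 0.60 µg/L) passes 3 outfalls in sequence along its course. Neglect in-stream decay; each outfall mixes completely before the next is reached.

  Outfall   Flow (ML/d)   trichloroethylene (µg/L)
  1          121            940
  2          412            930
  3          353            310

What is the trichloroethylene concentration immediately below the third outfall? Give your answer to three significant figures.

After outfall 1: Q = 2430 + 121.0 = 2551 ML/d; C = (2430·0.6000 + 121.0·940.0)/2551 = 45.16 µg/L.
After outfall 2: Q = 2551 + 412.0 = 2963 ML/d; C = (2551·45.16 + 412.0·930.0)/2963 = 168.2 µg/L.
After outfall 3: Q = 2963 + 353.0 = 3316 ML/d; C = (2963·168.2 + 353.0·310.0)/3316 = 183.3 µg/L.

183 µg/L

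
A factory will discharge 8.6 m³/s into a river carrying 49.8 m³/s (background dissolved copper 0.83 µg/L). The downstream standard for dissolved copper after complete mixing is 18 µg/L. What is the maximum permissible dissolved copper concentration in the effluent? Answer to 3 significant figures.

At the limit, (Qr·Cr + Qe·Cₑ)/(Qr + Qe) = 18:
Cₑ = (58.40·18 − 49.80·0.8300) / 8.600 = 117.4 µg/L.

117 µg/L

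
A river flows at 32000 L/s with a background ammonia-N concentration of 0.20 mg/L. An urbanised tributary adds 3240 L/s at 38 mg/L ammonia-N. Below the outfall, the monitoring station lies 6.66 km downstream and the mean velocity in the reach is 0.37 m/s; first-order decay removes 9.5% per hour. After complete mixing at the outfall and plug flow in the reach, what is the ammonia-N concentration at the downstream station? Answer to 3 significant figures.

2.23 mg/L

Conservation of mass: C = (32000·0.2000 + 3240·38.00) / 35240 = 129500/35240 = 3.675 mg/L.
Travel time t = 6.66·1000 / 0.37 = 18000 s = 5.000 h.
9.5%/h lost → k = −ln(1 − 0.095) = 0.09982 h⁻¹.
Decay over the reach: 3.675·exp(−kt) = 3.675·0.6071 = 2.231 mg/L.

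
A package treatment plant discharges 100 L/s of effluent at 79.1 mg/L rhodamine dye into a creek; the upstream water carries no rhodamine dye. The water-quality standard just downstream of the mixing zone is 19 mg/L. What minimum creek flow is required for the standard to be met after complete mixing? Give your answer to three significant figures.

Set C_mix = 19: (Q·0 + 100.0·79.10) / (Q + 100.0) = 19
→ Q = 100.0·(79.10 − 19)/(19 − 0) = 316.3 L/s.

316 L/s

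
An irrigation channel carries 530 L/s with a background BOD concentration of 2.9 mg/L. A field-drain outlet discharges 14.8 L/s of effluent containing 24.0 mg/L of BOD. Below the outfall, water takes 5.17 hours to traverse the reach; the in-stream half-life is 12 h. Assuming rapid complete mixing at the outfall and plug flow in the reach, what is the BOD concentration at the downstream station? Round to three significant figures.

2.58 mg/L

Mass balance: C = (530.0·2.900 + 14.80·24.00) / 544.8 = 1892/544.8 = 3.473 mg/L.
Half-life 12 h → k = ln 2 / 12 = 0.05776 h⁻¹ = 1.386 d⁻¹.
Applying C = C₀e^(−kt): 3.473 × 0.7418 = 2.577 mg/L.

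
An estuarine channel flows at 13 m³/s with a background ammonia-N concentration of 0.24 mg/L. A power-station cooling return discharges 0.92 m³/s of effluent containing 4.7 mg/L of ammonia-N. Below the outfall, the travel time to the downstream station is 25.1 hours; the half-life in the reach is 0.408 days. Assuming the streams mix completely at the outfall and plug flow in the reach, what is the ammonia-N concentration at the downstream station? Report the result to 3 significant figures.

0.0905 mg/L

Mass balance: C = (13.00·0.2400 + 0.9200·4.700) / 13.92 = 7.444/13.92 = 0.5348 mg/L.
Half-life 0.408 d → k = ln 2 / 0.408 = 1.699 d⁻¹.
First-order decay: C = 0.5348·exp(−k·t) = 0.5348·0.1692 = 0.09048 mg/L.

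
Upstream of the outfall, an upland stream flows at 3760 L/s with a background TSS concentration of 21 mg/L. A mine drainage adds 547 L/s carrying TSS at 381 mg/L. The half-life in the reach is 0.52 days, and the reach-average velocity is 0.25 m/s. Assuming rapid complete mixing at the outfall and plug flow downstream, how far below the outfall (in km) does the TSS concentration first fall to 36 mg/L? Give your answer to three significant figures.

Flow-weighted average: C = (3760·21.00 + 547.0·381.0) / 4307 = 287400/4307 = 66.72 mg/L.
Half-life 0.52 d → k = ln 2 / 0.52 = 1.333 d⁻¹.
Set 66.72·exp(−k·t) = 36 → t = ln(66.72/36)/k = 39990 s = 11.11 h.
Distance = v·t = 0.25·39990 = 9998 m = 9.998 km.

10.0 km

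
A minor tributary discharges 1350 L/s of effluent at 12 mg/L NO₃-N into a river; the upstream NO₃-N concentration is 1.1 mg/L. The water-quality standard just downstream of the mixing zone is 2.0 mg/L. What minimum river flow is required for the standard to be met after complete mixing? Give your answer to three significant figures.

Set C_mix = 2.0: (Q·1.100 + 1350·12.00) / (Q + 1350) = 2.0
→ Q = 1350·(12.00 − 2.0)/(2.0 − 1.100) = 15000 L/s.

15000 L/s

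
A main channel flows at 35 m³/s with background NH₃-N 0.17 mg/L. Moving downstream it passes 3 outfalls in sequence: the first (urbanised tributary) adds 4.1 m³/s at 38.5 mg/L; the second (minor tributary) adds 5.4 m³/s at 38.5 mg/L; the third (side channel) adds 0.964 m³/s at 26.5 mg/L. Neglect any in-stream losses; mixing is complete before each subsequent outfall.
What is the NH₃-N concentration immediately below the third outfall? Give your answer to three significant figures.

Outfall 1: combined Q = 39.10 m³/s; C = (35.00·0.1700 + 4.100·38.50)/39.10 = 4.189 mg/L.
Outfall 2: combined Q = 44.50 m³/s; C = (39.10·4.189 + 5.400·38.50)/44.50 = 8.353 mg/L.
Outfall 3: combined Q = 45.46 m³/s; C = (44.50·8.353 + 0.9640·26.50)/45.46 = 8.738 mg/L.

8.74 mg/L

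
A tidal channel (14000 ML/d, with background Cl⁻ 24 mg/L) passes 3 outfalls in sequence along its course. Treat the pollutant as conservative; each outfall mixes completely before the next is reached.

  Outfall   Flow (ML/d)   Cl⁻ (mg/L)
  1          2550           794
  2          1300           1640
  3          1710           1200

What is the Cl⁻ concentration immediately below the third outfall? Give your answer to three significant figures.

After outfall 1: Q = 14000 + 2550 = 16550 ML/d; C = (14000·24.00 + 2550·794.0)/16550 = 142.6 mg/L.
After outfall 2: Q = 16550 + 1300 = 17850 ML/d; C = (16550·142.6 + 1300·1640)/17850 = 251.7 mg/L.
After outfall 3: Q = 17850 + 1710 = 19560 ML/d; C = (17850·251.7 + 1710·1200)/19560 = 334.6 mg/L.

335 mg/L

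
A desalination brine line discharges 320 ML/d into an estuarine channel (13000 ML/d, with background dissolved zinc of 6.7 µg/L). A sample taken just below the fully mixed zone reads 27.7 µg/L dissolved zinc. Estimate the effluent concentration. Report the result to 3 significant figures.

881 µg/L

Mass balance: 13000·6.700 + 320.0·Cₑ = 13320·27.70
→ Cₑ = (13320·27.70 − 13000·6.700) / 320.0 = 880.8 µg/L.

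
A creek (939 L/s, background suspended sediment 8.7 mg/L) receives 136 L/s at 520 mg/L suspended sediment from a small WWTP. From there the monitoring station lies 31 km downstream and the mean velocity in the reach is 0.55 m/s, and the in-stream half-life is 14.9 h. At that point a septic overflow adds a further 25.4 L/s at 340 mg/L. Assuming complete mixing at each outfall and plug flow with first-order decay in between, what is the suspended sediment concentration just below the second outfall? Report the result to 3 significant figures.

42.5 mg/L

Mixed concentration C = ΣQC/ΣQ = (939.0·8.700 + 136.0·520.0) / 1075 = 78890/1075 = 73.39 mg/L; combined flow 1075 L/s.
Travel time t = 31·1000 / 0.55 = 56360 s = 15.66 h.
Half-life 14.9 h → k = ln 2 / 14.9 = 0.04652 h⁻¹ = 1.116 d⁻¹.
After decay, C = 73.39 × e^(−kt) = 73.39 × 0.4827 = 35.42 mg/L.
Second outfall: C = (1075·35.42 + 25.40·340.0)/1100 = 42.45 mg/L.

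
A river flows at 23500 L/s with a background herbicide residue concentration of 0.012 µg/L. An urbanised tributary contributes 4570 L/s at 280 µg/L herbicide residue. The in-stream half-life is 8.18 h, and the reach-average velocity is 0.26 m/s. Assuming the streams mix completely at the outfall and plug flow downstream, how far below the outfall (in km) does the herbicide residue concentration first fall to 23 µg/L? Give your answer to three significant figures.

7.56 km

Mass balance: C = (23500·0.01200 + 4570·280.0) / 28070 = 1280000/28070 = 45.60 µg/L.
Half-life 8.18 h → k = ln 2 / 8.18 = 0.08474 h⁻¹ = 2.034 d⁻¹.
Set 45.60·exp(−k·t) = 23 → t = ln(45.60/23)/k = 29070 s = 8.076 h.
Distance = v·t = 0.26·29070 = 7559 m = 7.559 km.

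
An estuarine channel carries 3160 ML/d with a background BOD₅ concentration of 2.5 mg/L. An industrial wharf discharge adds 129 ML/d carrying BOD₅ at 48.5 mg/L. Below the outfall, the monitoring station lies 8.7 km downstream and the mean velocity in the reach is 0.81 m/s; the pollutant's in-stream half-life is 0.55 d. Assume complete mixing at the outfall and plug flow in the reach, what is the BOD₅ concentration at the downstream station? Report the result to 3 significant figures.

Mass balance: C = (3160·2.500 + 129.0·48.50) / 3289 = 14160/3289 = 4.304 mg/L.
Travel time t = 8.7·1000 / 0.81 = 10740 s = 2.984 h.
Half-life 0.55 d → k = ln 2 / 0.55 = 1.260 d⁻¹.
Decay over the reach: 4.304·exp(−kt) = 4.304·0.8550 = 3.680 mg/L.

3.68 mg/L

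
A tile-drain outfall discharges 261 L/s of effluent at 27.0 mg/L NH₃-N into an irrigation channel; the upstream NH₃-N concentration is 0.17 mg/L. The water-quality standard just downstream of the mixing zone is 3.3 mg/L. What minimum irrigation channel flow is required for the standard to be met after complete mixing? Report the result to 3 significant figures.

Set C_mix = 3.3: (Q·0.1700 + 261.0·27.00) / (Q + 261.0) = 3.3
→ Q = 261.0·(27.00 − 3.3)/(3.3 − 0.1700) = 1976 L/s.

1980 L/s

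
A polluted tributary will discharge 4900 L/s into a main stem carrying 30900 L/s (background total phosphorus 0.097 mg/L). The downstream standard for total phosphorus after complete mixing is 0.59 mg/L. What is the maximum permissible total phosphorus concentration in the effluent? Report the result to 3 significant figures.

3.70 mg/L

At the limit, (Qr·Cr + Qe·Cₑ)/(Qr + Qe) = 0.59:
Cₑ = (35800·0.59 − 30900·0.09700) / 4900 = 3.699 mg/L.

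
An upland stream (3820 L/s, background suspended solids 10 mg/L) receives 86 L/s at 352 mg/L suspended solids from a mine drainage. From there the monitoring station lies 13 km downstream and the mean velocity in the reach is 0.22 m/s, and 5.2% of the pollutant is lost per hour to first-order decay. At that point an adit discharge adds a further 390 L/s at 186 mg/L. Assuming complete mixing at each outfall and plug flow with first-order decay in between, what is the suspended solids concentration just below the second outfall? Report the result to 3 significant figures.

23.5 mg/L

Flow-weighted average: C = (3820·10.00 + 86.00·352.0) / 3906 = 68470/3906 = 17.53 mg/L; combined flow 3906 L/s.
Travel time t = 13·1000 / 0.22 = 59090 s = 16.41 h.
5.2%/h lost → k = −ln(1 − 0.052) = 0.05340 h⁻¹.
First-order decay: C = 17.53·exp(−k·t) = 17.53·0.4162 = 7.296 mg/L.
Second outfall: C = (3906·7.296 + 390.0·186.0)/4296 = 23.52 mg/L.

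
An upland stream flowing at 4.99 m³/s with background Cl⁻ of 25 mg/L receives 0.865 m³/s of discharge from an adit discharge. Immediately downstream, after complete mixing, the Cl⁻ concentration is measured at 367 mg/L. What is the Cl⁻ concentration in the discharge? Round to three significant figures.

2340 mg/L

Mass balance: 4.990·25.00 + 0.8650·Cₑ = 5.855·367.0
→ Cₑ = (5.855·367.0 − 4.990·25.00) / 0.8650 = 2340 mg/L.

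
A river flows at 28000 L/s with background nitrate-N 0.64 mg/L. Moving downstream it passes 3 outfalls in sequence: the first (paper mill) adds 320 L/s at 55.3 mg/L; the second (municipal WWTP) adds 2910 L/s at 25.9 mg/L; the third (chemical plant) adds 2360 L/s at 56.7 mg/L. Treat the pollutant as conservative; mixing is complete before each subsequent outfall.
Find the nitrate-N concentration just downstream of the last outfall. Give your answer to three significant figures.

Below outfall 1: Q → 28320 L/s, C = (28000·0.6400 + 320.0·55.30)/28320 = 1.258 mg/L.
Below outfall 2: Q → 31230 L/s, C = (28320·1.258 + 2910·25.90)/31230 = 3.554 mg/L.
Below outfall 3: Q → 33590 L/s, C = (31230·3.554 + 2360·56.70)/33590 = 7.288 mg/L.

7.29 mg/L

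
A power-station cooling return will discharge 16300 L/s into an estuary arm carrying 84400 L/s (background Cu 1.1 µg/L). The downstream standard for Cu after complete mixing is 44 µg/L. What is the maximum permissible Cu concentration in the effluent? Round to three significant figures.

266 µg/L

At the limit, (Qr·Cr + Qe·Cₑ)/(Qr + Qe) = 44:
Cₑ = (100700·44 − 84400·1.100) / 16300 = 266.1 µg/L.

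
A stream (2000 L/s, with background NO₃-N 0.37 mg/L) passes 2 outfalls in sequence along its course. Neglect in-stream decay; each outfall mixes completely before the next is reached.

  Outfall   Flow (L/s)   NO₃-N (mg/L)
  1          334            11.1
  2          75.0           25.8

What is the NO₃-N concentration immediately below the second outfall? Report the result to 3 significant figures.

Below outfall 1: Q → 2334 L/s, C = (2000·0.3700 + 334.0·11.10)/2334 = 1.905 mg/L.
Below outfall 2: Q → 2409 L/s, C = (2334·1.905 + 75.00·25.80)/2409 = 2.649 mg/L.

2.65 mg/L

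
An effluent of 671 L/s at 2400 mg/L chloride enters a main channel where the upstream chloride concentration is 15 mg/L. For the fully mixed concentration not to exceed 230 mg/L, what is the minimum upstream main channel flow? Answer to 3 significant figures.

Set C_mix = 230: (Q·15.00 + 671.0·2400) / (Q + 671.0) = 230
→ Q = 671.0·(2400 − 230)/(230 − 15.00) = 6772 L/s.

6770 L/s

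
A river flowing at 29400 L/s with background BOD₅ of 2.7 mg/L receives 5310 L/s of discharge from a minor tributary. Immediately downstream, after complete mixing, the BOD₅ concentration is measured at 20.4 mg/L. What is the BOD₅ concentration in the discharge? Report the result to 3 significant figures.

118 mg/L

Mass balance: 29400·2.700 + 5310·Cₑ = 34710·20.40
→ Cₑ = (34710·20.40 − 29400·2.700) / 5310 = 118.4 mg/L.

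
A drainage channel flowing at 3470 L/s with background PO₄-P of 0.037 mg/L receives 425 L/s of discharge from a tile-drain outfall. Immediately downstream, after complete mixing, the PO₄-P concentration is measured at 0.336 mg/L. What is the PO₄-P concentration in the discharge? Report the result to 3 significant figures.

2.78 mg/L

Mass balance: 3470·0.03700 + 425.0·Cₑ = 3895·0.3360
→ Cₑ = (3895·0.3360 − 3470·0.03700) / 425.0 = 2.777 mg/L.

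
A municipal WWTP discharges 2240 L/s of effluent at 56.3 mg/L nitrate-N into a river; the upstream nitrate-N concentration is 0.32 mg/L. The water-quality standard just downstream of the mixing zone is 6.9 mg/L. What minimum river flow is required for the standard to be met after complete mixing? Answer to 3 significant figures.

Set C_mix = 6.9: (Q·0.3200 + 2240·56.30) / (Q + 2240) = 6.9
→ Q = 2240·(56.30 − 6.9)/(6.9 − 0.3200) = 16820 L/s.

16800 L/s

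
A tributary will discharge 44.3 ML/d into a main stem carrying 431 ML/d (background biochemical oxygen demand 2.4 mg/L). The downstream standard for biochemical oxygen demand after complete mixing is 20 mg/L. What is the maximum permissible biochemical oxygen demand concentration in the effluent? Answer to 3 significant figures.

191 mg/L

At the limit, (Qr·Cr + Qe·Cₑ)/(Qr + Qe) = 20:
Cₑ = (475.3·20 − 431.0·2.400) / 44.30 = 191.2 mg/L.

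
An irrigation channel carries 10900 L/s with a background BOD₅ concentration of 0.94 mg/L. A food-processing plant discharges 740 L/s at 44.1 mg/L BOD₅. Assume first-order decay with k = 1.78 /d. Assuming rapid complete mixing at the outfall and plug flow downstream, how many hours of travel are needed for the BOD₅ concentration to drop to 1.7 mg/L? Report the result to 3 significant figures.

After mixing, C = (10900·0.9400 + 740.0·44.10) / 11640 = 42880/11640 = 3.684 mg/L.
3.684·exp(−k·t) = 1.7 → t = ln(3.684/1.7)/k = 37540 s = 10.43 h.

10.4 h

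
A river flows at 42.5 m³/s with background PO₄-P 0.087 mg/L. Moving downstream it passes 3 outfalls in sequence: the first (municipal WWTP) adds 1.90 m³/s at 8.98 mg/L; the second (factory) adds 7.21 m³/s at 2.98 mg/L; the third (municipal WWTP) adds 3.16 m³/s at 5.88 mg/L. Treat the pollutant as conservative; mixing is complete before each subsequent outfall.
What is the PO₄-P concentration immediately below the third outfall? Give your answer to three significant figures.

After outfall 1: Q = 42.50 + 1.900 = 44.40 m³/s; C = (42.50·0.08700 + 1.900·8.980)/44.40 = 0.4676 mg/L.
After outfall 2: Q = 44.40 + 7.210 = 51.61 m³/s; C = (44.40·0.4676 + 7.210·2.980)/51.61 = 0.8185 mg/L.
After outfall 3: Q = 51.61 + 3.160 = 54.77 m³/s; C = (51.61·0.8185 + 3.160·5.880)/54.77 = 1.111 mg/L.

1.11 mg/L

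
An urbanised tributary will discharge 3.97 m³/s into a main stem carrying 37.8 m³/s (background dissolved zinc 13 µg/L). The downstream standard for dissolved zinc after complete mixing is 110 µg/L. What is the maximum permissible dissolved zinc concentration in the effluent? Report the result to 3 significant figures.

1030 µg/L

At the limit, (Qr·Cr + Qe·Cₑ)/(Qr + Qe) = 110:
Cₑ = (41.77·110 − 37.80·13.00) / 3.970 = 1034 µg/L.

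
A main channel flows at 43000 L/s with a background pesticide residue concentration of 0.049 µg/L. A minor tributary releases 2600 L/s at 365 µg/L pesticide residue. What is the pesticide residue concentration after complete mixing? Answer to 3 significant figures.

20.9 µg/L

Mixed concentration C = ΣQC/ΣQ = (43000·0.04900 + 2600·365.0) / 45600 = 951100/45600 = 20.86 µg/L.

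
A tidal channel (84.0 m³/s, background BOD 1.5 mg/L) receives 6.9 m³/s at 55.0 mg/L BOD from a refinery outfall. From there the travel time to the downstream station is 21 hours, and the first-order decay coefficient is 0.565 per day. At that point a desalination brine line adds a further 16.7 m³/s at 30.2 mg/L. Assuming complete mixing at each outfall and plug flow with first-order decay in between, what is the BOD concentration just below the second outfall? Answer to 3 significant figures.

7.55 mg/L

After mixing, C = (84.00·1.500 + 6.900·55.00) / 90.90 = 505.5/90.90 = 5.561 mg/L; combined flow 90.90 m³/s.
First-order decay: C = 5.561·exp(−k·t) = 5.561·0.6100 = 3.392 mg/L.
Second outfall: C = (90.90·3.392 + 16.70·30.20)/107.6 = 7.553 mg/L.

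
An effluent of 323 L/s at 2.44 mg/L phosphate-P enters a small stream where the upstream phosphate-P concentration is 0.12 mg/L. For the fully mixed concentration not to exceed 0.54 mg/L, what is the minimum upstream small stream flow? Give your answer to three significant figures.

Set C_mix = 0.54: (Q·0.1200 + 323.0·2.440) / (Q + 323.0) = 0.54
→ Q = 323.0·(2.440 − 0.54)/(0.54 − 0.1200) = 1461 L/s.

1460 L/s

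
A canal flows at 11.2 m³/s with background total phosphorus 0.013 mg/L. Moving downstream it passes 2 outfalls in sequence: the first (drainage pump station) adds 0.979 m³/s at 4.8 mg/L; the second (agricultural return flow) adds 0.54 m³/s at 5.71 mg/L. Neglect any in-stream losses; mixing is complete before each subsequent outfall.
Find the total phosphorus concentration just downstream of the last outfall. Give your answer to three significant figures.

0.623 mg/L

Outfall 1: combined Q = 12.18 m³/s; C = (11.20·0.01300 + 0.9790·4.800)/12.18 = 0.3978 mg/L.
Outfall 2: combined Q = 12.72 m³/s; C = (12.18·0.3978 + 0.5400·5.710)/12.72 = 0.6233 mg/L.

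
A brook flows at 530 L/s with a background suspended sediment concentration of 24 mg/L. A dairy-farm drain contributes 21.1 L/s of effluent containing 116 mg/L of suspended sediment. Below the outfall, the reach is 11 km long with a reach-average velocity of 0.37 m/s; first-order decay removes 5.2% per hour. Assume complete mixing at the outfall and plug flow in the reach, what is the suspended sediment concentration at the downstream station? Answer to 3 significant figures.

After mixing, C = (530.0·24.00 + 21.10·116.0) / 551.1 = 15170/551.1 = 27.52 mg/L.
Travel time t = 11·1000 / 0.37 = 29730 s = 8.258 h.
5.2%/h lost → k = −ln(1 − 0.052) = 0.05340 h⁻¹.
Decay over the reach: 27.52·exp(−kt) = 27.52·0.6434 = 17.71 mg/L.

17.7 mg/L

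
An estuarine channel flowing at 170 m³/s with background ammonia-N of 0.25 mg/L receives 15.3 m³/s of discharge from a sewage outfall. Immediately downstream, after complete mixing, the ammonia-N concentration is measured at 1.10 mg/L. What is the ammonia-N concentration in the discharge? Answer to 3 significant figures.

10.5 mg/L

Mass balance: 170.0·0.2500 + 15.30·Cₑ = 185.3·1.100
→ Cₑ = (185.3·1.100 − 170.0·0.2500) / 15.30 = 10.54 mg/L.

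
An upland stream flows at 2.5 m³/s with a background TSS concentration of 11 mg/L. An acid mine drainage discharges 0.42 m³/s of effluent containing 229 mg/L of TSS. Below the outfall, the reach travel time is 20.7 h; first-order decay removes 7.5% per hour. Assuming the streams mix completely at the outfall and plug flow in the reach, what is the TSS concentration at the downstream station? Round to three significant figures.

8.43 mg/L

Conservation of mass: C = (2.500·11.00 + 0.4200·229.0) / 2.920 = 123.7/2.920 = 42.36 mg/L.
7.5%/h lost → k = −ln(1 − 0.075) = 0.07796 h⁻¹.
Applying C = C₀e^(−kt): 42.36 × 0.1991 = 8.434 mg/L.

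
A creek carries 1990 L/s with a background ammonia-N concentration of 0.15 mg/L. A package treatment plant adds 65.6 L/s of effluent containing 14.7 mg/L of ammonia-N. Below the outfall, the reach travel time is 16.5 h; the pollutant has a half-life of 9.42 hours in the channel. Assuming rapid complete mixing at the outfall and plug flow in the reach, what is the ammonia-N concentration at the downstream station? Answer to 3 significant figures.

Conservation of mass: C = (1990·0.1500 + 65.60·14.70) / 2056 = 1263/2056 = 0.6143 mg/L.
Half-life 9.42 h → k = ln 2 / 9.42 = 0.07358 h⁻¹ = 1.766 d⁻¹.
Decay over the reach: 0.6143·exp(−kt) = 0.6143·0.2970 = 0.1824 mg/L.

0.182 mg/L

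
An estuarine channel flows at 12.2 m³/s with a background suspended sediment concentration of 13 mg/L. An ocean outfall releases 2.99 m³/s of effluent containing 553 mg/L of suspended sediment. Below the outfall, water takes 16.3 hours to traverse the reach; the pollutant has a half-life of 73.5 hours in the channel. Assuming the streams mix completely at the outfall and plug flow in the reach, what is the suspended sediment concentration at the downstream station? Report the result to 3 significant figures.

102 mg/L

Conservation of mass: C = (12.20·13.00 + 2.990·553.0) / 15.19 = 1812/15.19 = 119.3 mg/L.
Half-life 73.5 h → k = ln 2 / 73.5 = 0.009431 h⁻¹ = 0.2263 d⁻¹.
Decay over the reach: 119.3·exp(−kt) = 119.3·0.8575 = 102.3 mg/L.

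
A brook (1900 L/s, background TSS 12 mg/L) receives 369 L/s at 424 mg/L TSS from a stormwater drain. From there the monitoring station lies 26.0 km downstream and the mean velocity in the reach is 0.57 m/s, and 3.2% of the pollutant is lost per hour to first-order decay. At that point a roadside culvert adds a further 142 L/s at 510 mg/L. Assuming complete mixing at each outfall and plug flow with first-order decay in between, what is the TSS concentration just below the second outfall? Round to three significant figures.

79.3 mg/L

After mixing, C = (1900·12.00 + 369.0·424.0) / 2269 = 179300/2269 = 79.00 mg/L; combined flow 2269 L/s.
Travel time t = 26.0·1000 / 0.57 = 45610 s = 12.67 h.
3.2%/h lost → k = −ln(1 − 0.032) = 0.03252 h⁻¹.
Decay over the reach: 79.00·exp(−kt) = 79.00·0.6623 = 52.32 mg/L.
Second outfall: C = (2269·52.32 + 142.0·510.0)/2411 = 79.28 mg/L.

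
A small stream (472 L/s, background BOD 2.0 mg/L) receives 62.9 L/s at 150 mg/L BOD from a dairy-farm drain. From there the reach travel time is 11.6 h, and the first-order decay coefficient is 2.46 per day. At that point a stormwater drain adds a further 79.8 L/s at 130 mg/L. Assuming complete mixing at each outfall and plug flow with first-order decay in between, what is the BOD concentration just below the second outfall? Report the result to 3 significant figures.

22.0 mg/L

Mixed concentration C = ΣQC/ΣQ = (472.0·2.000 + 62.90·150.0) / 534.9 = 10380/534.9 = 19.40 mg/L; combined flow 534.9 L/s.
First-order decay: C = 19.40·exp(−k·t) = 19.40·0.3045 = 5.909 mg/L.
Second outfall: C = (534.9·5.909 + 79.80·130.0)/614.7 = 22.02 mg/L.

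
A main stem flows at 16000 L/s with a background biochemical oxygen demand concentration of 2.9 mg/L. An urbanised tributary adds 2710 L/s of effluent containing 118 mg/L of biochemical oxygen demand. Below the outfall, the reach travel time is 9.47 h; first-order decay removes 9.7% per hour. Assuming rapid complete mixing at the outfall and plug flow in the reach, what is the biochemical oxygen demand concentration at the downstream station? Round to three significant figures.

7.45 mg/L

Mixed concentration C = ΣQC/ΣQ = (16000·2.900 + 2710·118.0) / 18710 = 366200/18710 = 19.57 mg/L.
9.7%/h lost → k = −ln(1 − 0.097) = 0.1020 h⁻¹.
Applying C = C₀e^(−kt): 19.57 × 0.3805 = 7.447 mg/L.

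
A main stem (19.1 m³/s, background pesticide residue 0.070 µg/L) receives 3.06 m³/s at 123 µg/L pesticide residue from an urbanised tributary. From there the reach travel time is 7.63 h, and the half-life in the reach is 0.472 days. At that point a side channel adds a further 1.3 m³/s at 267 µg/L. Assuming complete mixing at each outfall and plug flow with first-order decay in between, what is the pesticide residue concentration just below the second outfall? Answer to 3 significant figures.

24.9 µg/L

Flow-weighted average: C = (19.10·0.07000 + 3.060·123.0) / 22.16 = 377.7/22.16 = 17.04 µg/L; combined flow 22.16 m³/s.
Half-life 0.472 d → k = ln 2 / 0.472 = 1.469 d⁻¹.
First-order decay: C = 17.04·exp(−k·t) = 17.04·0.6270 = 10.69 µg/L.
At the second outfall, C = (22.16·10.69 + 1.300·267.0) / (22.16 + 1.300) = 24.89 µg/L.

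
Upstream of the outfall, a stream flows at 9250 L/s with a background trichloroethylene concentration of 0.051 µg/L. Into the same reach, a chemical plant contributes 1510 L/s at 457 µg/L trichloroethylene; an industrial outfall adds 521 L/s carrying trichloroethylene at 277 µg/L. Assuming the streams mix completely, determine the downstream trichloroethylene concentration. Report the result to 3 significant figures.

Mixed concentration C = ΣQC/ΣQ = (9250·0.05100 + 1510·457.0 + 521.0·277.0) / 11280 = 834900/11280 = 74.01 µg/L.

74.0 µg/L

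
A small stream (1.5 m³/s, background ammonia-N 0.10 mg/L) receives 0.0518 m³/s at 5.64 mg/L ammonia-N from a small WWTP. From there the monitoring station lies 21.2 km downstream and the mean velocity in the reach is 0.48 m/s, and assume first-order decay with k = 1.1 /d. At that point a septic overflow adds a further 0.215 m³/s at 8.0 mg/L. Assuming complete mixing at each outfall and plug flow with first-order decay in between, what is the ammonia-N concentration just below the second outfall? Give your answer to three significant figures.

1.12 mg/L

Mixed concentration C = ΣQC/ΣQ = (1.500·0.1000 + 0.05180·5.640) / 1.552 = 0.4422/1.552 = 0.2849 mg/L; combined flow 1.552 m³/s.
Travel time t = 21.2·1000 / 0.48 = 44170 s = 12.27 h.
First-order decay: C = 0.2849·exp(−k·t) = 0.2849·0.5699 = 0.1624 mg/L.
Second outfall: C = (1.552·0.1624 + 0.2150·8.000)/1.767 = 1.116 mg/L.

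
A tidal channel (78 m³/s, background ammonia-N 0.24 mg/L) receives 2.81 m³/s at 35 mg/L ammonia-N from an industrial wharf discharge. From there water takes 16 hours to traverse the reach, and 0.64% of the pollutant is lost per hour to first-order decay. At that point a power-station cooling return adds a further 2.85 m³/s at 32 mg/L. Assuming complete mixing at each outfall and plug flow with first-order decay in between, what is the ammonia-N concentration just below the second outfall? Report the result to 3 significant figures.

2.35 mg/L

Mass balance: C = (78.00·0.2400 + 2.810·35.00) / 80.81 = 117.1/80.81 = 1.449 mg/L; combined flow 80.81 m³/s.
0.64%/h lost → k = −ln(1 − 0.0064) = 0.006421 h⁻¹.
First-order decay: C = 1.449·exp(−k·t) = 1.449·0.9024 = 1.307 mg/L.
Second outfall: C = (80.81·1.307 + 2.850·32.00)/83.66 = 2.353 mg/L.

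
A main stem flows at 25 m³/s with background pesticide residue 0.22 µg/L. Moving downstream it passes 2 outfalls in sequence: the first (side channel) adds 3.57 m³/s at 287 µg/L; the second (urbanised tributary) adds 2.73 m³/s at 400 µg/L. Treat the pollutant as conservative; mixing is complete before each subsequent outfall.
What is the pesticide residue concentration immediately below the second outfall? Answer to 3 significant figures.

After outfall 1: Q = 25.00 + 3.570 = 28.57 m³/s; C = (25.00·0.2200 + 3.570·287.0)/28.57 = 36.05 µg/L.
After outfall 2: Q = 28.57 + 2.730 = 31.30 m³/s; C = (28.57·36.05 + 2.730·400.0)/31.30 = 67.80 µg/L.

67.8 µg/L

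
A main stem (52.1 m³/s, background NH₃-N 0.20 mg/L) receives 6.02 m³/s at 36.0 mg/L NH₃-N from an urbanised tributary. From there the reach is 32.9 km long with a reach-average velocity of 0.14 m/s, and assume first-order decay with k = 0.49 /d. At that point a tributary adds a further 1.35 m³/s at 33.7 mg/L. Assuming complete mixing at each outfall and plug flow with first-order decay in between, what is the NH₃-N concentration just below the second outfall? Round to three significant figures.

1.77 mg/L

After mixing, C = (52.10·0.2000 + 6.020·36.00) / 58.12 = 227.1/58.12 = 3.908 mg/L; combined flow 58.12 m³/s.
Travel time t = 32.9·1000 / 0.14 = 235000 s = 65.28 h.
Applying C = C₀e^(−kt): 3.908 × 0.2637 = 1.031 mg/L.
At the second outfall, C = (58.12·1.031 + 1.350·33.70) / (58.12 + 1.350) = 1.772 mg/L.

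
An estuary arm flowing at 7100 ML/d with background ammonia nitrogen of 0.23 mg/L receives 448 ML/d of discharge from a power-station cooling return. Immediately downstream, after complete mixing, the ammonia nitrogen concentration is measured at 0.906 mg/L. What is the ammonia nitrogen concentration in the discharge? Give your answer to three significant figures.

Mass balance: 7100·0.2300 + 448.0·Cₑ = 7548·0.9060
→ Cₑ = (7548·0.9060 − 7100·0.2300) / 448.0 = 11.62 mg/L.

11.6 mg/L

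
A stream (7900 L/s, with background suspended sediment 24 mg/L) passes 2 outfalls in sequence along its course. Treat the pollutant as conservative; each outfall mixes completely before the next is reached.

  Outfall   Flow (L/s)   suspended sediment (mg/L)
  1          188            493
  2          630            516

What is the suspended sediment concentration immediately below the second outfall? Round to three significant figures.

Below outfall 1: Q → 8088 L/s, C = (7900·24.00 + 188.0·493.0)/8088 = 34.90 mg/L.
Below outfall 2: Q → 8718 L/s, C = (8088·34.90 + 630.0·516.0)/8718 = 69.67 mg/L.

69.7 mg/L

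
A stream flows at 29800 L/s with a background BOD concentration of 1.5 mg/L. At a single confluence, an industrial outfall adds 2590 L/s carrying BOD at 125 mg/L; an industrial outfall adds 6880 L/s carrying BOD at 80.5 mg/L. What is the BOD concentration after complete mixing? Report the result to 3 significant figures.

Flow-weighted average: C = (29800·1.500 + 2590·125.0 + 6880·80.50) / 39270 = 922300/39270 = 23.49 mg/L.

23.5 mg/L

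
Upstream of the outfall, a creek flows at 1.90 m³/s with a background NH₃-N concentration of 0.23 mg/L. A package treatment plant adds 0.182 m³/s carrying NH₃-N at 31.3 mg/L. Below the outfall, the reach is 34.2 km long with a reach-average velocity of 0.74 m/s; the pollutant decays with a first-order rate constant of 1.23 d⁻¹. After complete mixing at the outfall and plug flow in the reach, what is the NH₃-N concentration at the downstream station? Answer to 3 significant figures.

1.53 mg/L

Mixed concentration C = ΣQC/ΣQ = (1.900·0.2300 + 0.1820·31.30) / 2.082 = 6.134/2.082 = 2.946 mg/L.
Travel time t = 34.2·1000 / 0.74 = 46220 s = 12.84 h.
Decay over the reach: 2.946·exp(−kt) = 2.946·0.5179 = 1.526 mg/L.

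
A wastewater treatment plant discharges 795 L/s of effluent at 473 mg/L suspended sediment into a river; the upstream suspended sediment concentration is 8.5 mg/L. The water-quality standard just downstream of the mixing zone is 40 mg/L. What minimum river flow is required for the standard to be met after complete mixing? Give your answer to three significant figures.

10900 L/s

Set C_mix = 40: (Q·8.500 + 795.0·473.0) / (Q + 795.0) = 40
→ Q = 795.0·(473.0 − 40)/(40 − 8.500) = 10930 L/s.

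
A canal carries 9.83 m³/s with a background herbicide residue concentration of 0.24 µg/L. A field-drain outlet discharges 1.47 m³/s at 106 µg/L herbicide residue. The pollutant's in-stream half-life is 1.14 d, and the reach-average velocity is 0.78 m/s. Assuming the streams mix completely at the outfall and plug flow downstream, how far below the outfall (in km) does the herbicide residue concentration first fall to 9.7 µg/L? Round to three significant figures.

After mixing, C = (9.830·0.2400 + 1.470·106.0) / 11.30 = 158.2/11.30 = 14.00 µg/L.
Half-life 1.14 d → k = ln 2 / 1.14 = 0.6080 d⁻¹.
Set 14.00·exp(−k·t) = 9.7 → t = ln(14.00/9.7)/k = 52120 s = 14.48 h.
Distance = v·t = 0.78·52120 = 40660 m = 40.66 km.

40.7 km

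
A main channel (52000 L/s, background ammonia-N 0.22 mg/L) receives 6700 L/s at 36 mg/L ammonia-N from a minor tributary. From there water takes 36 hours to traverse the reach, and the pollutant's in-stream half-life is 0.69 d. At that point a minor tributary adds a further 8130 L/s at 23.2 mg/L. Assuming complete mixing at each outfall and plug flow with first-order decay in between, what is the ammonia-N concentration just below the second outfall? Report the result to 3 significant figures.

3.66 mg/L

Mixed concentration C = ΣQC/ΣQ = (52000·0.2200 + 6700·36.00) / 58700 = 252600/58700 = 4.304 mg/L; combined flow 58700 L/s.
Half-life 0.69 d → k = ln 2 / 0.69 = 1.005 d⁻¹.
Decay over the reach: 4.304·exp(−kt) = 4.304·0.2216 = 0.9538 mg/L.
Second outfall: C = (58700·0.9538 + 8130·23.20)/66830 = 3.660 mg/L.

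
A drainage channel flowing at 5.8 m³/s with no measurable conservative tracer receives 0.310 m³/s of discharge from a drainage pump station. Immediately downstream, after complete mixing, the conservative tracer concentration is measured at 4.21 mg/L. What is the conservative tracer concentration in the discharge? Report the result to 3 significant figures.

Mass balance: 5.800·0 + 0.3100·Cₑ = 6.110·4.210
→ Cₑ = (6.110·4.210 − 5.800·0) / 0.3100 = 82.98 mg/L.

83.0 mg/L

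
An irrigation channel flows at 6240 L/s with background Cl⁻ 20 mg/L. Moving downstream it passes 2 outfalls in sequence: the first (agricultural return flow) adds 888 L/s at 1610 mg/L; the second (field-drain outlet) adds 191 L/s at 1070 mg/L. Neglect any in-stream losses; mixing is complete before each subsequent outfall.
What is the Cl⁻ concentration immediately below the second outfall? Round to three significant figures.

After outfall 1: Q = 6240 + 888.0 = 7128 L/s; C = (6240·20.00 + 888.0·1610)/7128 = 218.1 mg/L.
After outfall 2: Q = 7128 + 191.0 = 7319 L/s; C = (7128·218.1 + 191.0·1070)/7319 = 240.3 mg/L.

240 mg/L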